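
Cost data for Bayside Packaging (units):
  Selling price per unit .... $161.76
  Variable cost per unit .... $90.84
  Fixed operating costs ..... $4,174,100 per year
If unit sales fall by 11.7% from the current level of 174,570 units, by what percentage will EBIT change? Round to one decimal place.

-17.7%

At 174,570 units, contribution = 174,570 × $70.92 = $12,380,504.40.
Operating income = contribution − fixed costs = $12,380,504.40 − $4,174,100 = $8,206,404.40.
So DOL = total CM / EBIT = $12,380,504.40 / $8,206,404.40 = 1.5086.
So EBIT moves 1.5086 × (-11.7%) = -17.7%.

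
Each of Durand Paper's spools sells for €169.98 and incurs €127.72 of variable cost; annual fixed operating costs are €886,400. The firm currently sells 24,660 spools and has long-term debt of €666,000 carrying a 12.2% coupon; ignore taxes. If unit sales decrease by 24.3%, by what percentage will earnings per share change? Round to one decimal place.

-340.0%

Contribution at this volume is 24,660 × €42.26 = €1,042,131.60.
EBIT = €1,042,131.60 − €886,400 = €155,731.60.
Interest = €81,252.00, so EBIT − I = €74,479.60.
DCL = total CM / (EBIT − I) = €1,042,131.60 / €74,479.60 = 13.9922.
EPS therefore changes by 13.9922 × (-24.3%) = -340.0%.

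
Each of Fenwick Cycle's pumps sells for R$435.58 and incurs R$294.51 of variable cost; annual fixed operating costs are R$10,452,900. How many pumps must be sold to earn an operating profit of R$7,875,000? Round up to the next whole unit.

Contribution margin per unit = R$435.58 − R$294.51 = R$141.07.
Units = (FC + target) / CM = (R$10,452,900 + R$7,875,000) / R$141.07 = 129,920.61, so 129,921 pumps.

129,921 pumps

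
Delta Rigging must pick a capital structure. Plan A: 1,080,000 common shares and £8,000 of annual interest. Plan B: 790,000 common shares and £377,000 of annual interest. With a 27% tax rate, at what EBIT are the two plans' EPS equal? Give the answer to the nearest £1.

At indifference, (EBIT − 8,000)(1 − t)/1,080,000 = (EBIT − 377,000)(1 − t)/790,000.
Cancelling (1 − t) and cross-multiplying: 790,000·(EBIT − 8,000) = 1,080,000·(EBIT − 377,000).
EBIT × (1,080,000 − 790,000) = 377,000 × 1,080,000 − 8,000 × 790,000 = 400,840,000,000, so EBIT = 400,840,000,000 ÷ 290,000 = 1,382,206.90.

£1,382,207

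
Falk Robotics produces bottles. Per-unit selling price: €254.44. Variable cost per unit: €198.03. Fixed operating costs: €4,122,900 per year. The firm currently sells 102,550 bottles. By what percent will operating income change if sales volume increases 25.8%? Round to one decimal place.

At 102,550 units, contribution = 102,550 × €56.41 = €5,784,845.50.
Operating income = contribution − fixed costs = €5,784,845.50 − €4,122,900 = €1,661,945.50.
So DOL = total CM / EBIT = €5,784,845.50 / €1,661,945.50 = 3.4808.
So EBIT moves 3.4808 × (+25.8%) = +89.8%.

+89.8%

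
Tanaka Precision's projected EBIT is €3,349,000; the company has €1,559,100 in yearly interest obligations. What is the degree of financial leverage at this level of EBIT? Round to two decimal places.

Interest = €1,559,100.00.
Degree of financial leverage = EBIT / (EBIT − interest) = €3,349,000 / €1,789,900.00 = 1.8711.

1.87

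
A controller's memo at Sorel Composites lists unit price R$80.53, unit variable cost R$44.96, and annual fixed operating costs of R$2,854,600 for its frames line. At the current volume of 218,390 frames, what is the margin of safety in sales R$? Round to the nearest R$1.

R$11,124,171

Each unit contributes R$80.53 − R$44.96 = R$35.57. Break-even units = R$2,854,600 ÷ R$35.57 = 80,253.02; break-even revenue = 80,253.02 × R$80.53 = R$6,462,775.88.
Current sales = 218,390 × R$80.53 = R$17,586,946.70.
Margin of safety = R$17,586,946.70 − R$6,462,775.88 = R$11,124,171.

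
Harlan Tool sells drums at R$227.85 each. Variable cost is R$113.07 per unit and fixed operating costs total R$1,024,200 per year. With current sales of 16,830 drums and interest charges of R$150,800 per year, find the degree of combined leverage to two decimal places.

Contribution at this volume is 16,830 × R$114.78 = R$1,931,747.40.
Subtracting fixed costs: EBIT = R$1,931,747.40 − R$1,024,200 = R$907,547.40. Interest = R$150,800.00, so EBIT − I = R$756,747.40.
Degree of total leverage = total CM / (EBIT − interest) = R$1,931,747.40 / R$756,747.40 = 2.5527.

2.55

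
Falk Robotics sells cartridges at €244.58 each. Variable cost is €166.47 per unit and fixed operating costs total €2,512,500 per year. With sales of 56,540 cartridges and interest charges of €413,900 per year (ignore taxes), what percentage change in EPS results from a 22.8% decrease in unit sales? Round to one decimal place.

-67.6%

At 56,540 units, contribution = 56,540 × €78.11 = €4,416,339.40.
Subtracting fixed costs: EBIT = €4,416,339.40 − €2,512,500 = €1,903,839.40.
Interest = €413,900.00, so EBIT − I = €1,489,939.40.
DCL = total CM / (EBIT − I) = €4,416,339.40 / €1,489,939.40 = 2.9641.
EPS therefore changes by 2.9641 × (-22.8%) = -67.6%.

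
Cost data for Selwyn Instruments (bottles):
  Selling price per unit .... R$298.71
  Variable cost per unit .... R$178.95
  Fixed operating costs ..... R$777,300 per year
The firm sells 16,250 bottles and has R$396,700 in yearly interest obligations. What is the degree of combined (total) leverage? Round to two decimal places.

2.52

Total contribution margin = 16,250 × R$119.76 = R$1,946,100.00.
Operating income = contribution − fixed costs = R$1,946,100.00 − R$777,300 = R$1,168,800.00. Interest = R$396,700.00.
DOL = R$1,946,100.00 ÷ R$1,168,800.00 = 1.6650; DFL = R$1,168,800.00 ÷ R$772,100.00 = 1.5138.
Combined leverage = 1.6650 × 1.5138 = 2.5205.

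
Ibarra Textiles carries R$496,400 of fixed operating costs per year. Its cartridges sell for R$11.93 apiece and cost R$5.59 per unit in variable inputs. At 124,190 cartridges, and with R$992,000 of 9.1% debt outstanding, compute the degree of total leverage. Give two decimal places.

3.92

Total contribution margin = 124,190 × R$6.34 = R$787,364.60.
EBIT = R$787,364.60 − R$496,400 = R$290,964.60. Interest = R$90,272.00.
DOL = R$787,364.60 ÷ R$290,964.60 = 2.7060; DFL = R$290,964.60 ÷ R$200,692.60 = 1.4498.
DCL = DOL × DFL = 2.7060 × 1.4498 = 3.9232.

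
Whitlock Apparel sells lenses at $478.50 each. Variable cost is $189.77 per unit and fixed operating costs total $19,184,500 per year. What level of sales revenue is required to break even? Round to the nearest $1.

$31,793,659

CM per unit = $478.50 − $189.77 = $288.73; CM ratio = $288.73 / $478.50 = 0.6034.
Break-even sales = FC ÷ CM ratio = $19,184,500 × $478.50 / $288.73 = $31,793,659.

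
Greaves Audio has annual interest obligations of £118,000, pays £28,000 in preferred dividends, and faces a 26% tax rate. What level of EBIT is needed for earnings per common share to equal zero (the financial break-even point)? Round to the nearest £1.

£155,838

Grossing the preferred dividend up to pre-tax terms: £28,000 / (1 − 0.26) = £37,837.84.
EPS = 0 when EBIT covers interest plus the pre-tax preferred burden: £118,000 + £37,837.84 = £155,837.84.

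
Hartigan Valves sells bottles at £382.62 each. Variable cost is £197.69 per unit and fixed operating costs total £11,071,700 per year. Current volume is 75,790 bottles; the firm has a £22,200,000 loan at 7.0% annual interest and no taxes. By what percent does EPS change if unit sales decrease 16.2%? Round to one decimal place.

At 75,790 units, contribution = 75,790 × £184.93 = £14,015,844.70.
EBIT = £14,015,844.70 − £11,071,700 = £2,944,144.70.
After interest of £1,554,000.00, pre-tax earnings = £1,390,144.70.
DCL = total CM / (EBIT − I) = £14,015,844.70 / £1,390,144.70 = 10.0823.
EPS therefore changes by 10.0823 × (-16.2%) = -163.3%.

-163.3%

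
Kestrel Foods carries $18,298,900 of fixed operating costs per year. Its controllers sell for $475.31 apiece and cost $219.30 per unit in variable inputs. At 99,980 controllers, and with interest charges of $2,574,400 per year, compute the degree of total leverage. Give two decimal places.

5.42

Contribution at this volume is 99,980 × $256.01 = $25,595,879.80.
Subtracting fixed costs: EBIT = $25,595,879.80 − $18,298,900 = $7,296,979.80. Interest = $2,574,400.00.
DOL = $25,595,879.80 ÷ $7,296,979.80 = 3.5077; DFL = $7,296,979.80 ÷ $4,722,579.80 = 1.5451.
Combined leverage = 3.5077 × 1.5451 = 5.4197.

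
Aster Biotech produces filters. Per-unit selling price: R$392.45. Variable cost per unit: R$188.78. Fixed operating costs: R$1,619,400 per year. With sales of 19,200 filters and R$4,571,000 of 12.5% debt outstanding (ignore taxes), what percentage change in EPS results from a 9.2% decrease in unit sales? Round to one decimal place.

-20.9%

Total contribution margin = 19,200 × R$203.67 = R$3,910,464.00.
Operating income = contribution − fixed costs = R$3,910,464.00 − R$1,619,400 = R$2,291,064.00.
Interest = R$571,375.00, so EBIT − I = R$1,719,689.00.
DCL = total CM / (EBIT − I) = R$3,910,464.00 / R$1,719,689.00 = 2.2739.
%ΔEPS = DCL × %ΔSales = 2.2739 × -9.2% = -20.9%.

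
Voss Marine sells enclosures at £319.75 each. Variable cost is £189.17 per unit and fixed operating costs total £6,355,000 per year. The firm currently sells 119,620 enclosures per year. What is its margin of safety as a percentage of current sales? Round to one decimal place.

59.3%

Unit CM = price − variable cost = £319.75 − £189.17 = £130.58. Break-even units = £6,355,000 ÷ £130.58 = 48,667.48; break-even revenue = 48,667.48 × £319.75 = £15,561,427.86.
Actual sales revenue = 119,620 × £319.75 = £38,248,495.00.
Margin of safety = (£38,248,495.00 − £15,561,427.86) ÷ £38,248,495.00 = 59.3%.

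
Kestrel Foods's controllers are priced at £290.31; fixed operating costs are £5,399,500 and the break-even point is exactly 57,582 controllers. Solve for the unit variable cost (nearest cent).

£196.54

At break-even, FC = Q × (P − VC), so P − VC = £5,399,500 ÷ 57,582 = £93.7706.
Hence VC = price − CM = £290.31 − £93.7706 = £196.54.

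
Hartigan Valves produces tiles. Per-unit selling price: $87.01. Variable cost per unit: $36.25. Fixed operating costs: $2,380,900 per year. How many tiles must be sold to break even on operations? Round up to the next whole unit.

Each unit contributes $87.01 − $36.25 = $50.76.
Break-even Q = $2,380,900 / $50.76 = 46,905.04 → 46,906 tiles.

46,906 tiles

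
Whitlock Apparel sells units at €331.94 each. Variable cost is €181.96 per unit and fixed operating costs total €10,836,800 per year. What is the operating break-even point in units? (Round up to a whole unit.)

72,255 units

Contribution margin per unit = €331.94 − €181.96 = €149.98.
Break-even volume = fixed costs ÷ CM per unit = €10,836,800 ÷ €149.98 = 72,254.97, so 72,255 units.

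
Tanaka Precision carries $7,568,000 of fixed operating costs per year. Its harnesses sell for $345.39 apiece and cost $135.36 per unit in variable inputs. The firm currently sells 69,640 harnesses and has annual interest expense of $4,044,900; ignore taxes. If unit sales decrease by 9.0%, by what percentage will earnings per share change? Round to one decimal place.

At 69,640 units, contribution = 69,640 × $210.03 = $14,626,489.20.
Subtracting fixed costs: EBIT = $14,626,489.20 − $7,568,000 = $7,058,489.20.
After interest of $4,044,900.00, pre-tax earnings = $3,013,589.20.
Degree of combined leverage = contribution ÷ (EBIT − I) = $14,626,489.20 ÷ $3,013,589.20 = 4.8535.
EPS therefore changes by 4.8535 × (-9.0%) = -43.7%.

-43.7%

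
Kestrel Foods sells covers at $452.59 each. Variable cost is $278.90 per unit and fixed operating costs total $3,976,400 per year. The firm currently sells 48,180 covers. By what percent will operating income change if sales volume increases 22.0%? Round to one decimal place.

+41.9%

Contribution at this volume is 48,180 × $173.69 = $8,368,384.20.
Subtracting fixed costs: EBIT = $8,368,384.20 − $3,976,400 = $4,391,984.20.
So DOL = total CM / EBIT = $8,368,384.20 / $4,391,984.20 = 1.9054.
%ΔEBIT = DOL × %ΔSales = 1.9054 × +22.0% = +41.9%.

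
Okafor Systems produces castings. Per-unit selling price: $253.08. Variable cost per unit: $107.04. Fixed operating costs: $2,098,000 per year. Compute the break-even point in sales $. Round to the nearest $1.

CM per unit = $253.08 − $107.04 = $146.04; CM ratio = $146.04 / $253.08 = 0.5771.
Break-even sales = FC ÷ CM ratio = $2,098,000 × $253.08 / $146.04 = $3,635,729.

$3,635,729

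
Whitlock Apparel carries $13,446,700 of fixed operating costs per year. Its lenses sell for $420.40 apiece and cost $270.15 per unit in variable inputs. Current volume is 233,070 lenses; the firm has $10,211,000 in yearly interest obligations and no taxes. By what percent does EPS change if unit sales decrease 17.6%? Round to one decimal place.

-54.2%

At 233,070 units, contribution = 233,070 × $150.25 = $35,018,767.50.
EBIT = $35,018,767.50 − $13,446,700 = $21,572,067.50.
After interest of $10,211,000.00, pre-tax earnings = $11,361,067.50.
DCL = total CM / (EBIT − I) = $35,018,767.50 / $11,361,067.50 = 3.0823.
%ΔEPS = DCL × %ΔSales = 3.0823 × -17.6% = -54.2%.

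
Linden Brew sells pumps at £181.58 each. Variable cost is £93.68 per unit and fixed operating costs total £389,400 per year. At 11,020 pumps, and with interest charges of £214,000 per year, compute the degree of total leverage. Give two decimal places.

Contribution at this volume is 11,020 × £87.90 = £968,658.00.
Operating income = contribution − fixed costs = £968,658.00 − £389,400 = £579,258.00. Interest = £214,000.00, so EBIT − I = £365,258.00.
Degree of total leverage = total CM / (EBIT − interest) = £968,658.00 / £365,258.00 = 2.6520.

2.65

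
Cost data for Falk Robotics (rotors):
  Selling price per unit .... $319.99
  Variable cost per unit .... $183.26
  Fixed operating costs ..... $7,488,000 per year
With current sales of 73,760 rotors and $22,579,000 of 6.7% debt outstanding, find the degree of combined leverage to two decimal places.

Total contribution margin = 73,760 × $136.73 = $10,085,204.80.
Operating income = contribution − fixed costs = $10,085,204.80 − $7,488,000 = $2,597,204.80. Interest = $1,512,793.00.
DOL = $10,085,204.80 ÷ $2,597,204.80 = 3.8831; DFL = $2,597,204.80 ÷ $1,084,411.80 = 2.3950.
Combined leverage = 3.8831 × 2.3950 = 9.3000.

9.30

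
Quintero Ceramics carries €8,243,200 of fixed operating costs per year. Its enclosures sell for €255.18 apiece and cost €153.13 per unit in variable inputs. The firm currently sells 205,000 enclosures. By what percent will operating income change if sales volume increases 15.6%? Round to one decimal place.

+25.7%

Contribution at this volume is 205,000 × €102.05 = €20,920,250.00.
Operating income = contribution − fixed costs = €20,920,250.00 − €8,243,200 = €12,677,050.00.
Degree of operating leverage = €20,920,250.00 / €12,677,050.00 = 1.6502.
Operating income changes by 1.6502 × +15.6% = +25.7%.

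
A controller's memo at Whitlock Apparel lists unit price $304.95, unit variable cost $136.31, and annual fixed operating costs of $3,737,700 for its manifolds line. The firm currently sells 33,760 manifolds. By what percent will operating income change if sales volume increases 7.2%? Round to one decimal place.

Contribution at this volume is 33,760 × $168.64 = $5,693,286.40.
Operating income = contribution − fixed costs = $5,693,286.40 − $3,737,700 = $1,955,586.40.
Degree of operating leverage = $5,693,286.40 / $1,955,586.40 = 2.9113.
So EBIT moves 2.9113 × (+7.2%) = +21.0%.

+21.0%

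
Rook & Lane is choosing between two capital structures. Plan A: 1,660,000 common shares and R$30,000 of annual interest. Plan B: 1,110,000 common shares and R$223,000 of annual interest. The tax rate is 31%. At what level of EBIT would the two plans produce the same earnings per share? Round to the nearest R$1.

At indifference, (EBIT − 30,000)(1 − t)/1,660,000 = (EBIT − 223,000)(1 − t)/1,110,000.
Cancelling (1 − t) and cross-multiplying: 1,110,000·(EBIT − 30,000) = 1,660,000·(EBIT − 223,000).
EBIT × (1,660,000 − 1,110,000) = 223,000 × 1,660,000 − 30,000 × 1,110,000 = 336,880,000,000, so EBIT = 336,880,000,000 ÷ 550,000 = 612,509.09.

R$612,509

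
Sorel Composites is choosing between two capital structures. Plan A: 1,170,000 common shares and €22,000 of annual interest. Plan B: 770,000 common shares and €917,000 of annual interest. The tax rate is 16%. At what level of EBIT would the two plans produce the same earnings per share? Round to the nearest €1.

At indifference, (EBIT − 22,000)(1 − t)/1,170,000 = (EBIT − 917,000)(1 − t)/770,000.
Cancelling (1 − t) and cross-multiplying: 770,000·(EBIT − 22,000) = 1,170,000·(EBIT − 917,000).
EBIT × (1,170,000 − 770,000) = 917,000 × 1,170,000 − 22,000 × 770,000 = 1,055,950,000,000, so EBIT = 1,055,950,000,000 ÷ 400,000 = 2,639,875.00.

€2,639,875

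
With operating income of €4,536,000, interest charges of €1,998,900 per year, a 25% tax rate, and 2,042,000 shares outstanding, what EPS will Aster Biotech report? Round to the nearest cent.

Interest = €1,998,900.00, so EBT = €4,536,000 − €1,998,900.00 = €2,537,100.00.
After tax at 25%: net income = €2,537,100.00 × 0.75 = €1,902,825.00.
Per share: €1,902,825.00 / 2,042,000 shares = €0.93.

€0.93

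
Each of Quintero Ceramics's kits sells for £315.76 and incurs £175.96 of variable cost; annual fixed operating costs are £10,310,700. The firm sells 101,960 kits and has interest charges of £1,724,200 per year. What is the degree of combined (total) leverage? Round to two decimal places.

6.42

At 101,960 units, contribution = 101,960 × £139.80 = £14,254,008.00.
EBIT = £14,254,008.00 − £10,310,700 = £3,943,308.00. Interest = £1,724,200.00, so EBIT − I = £2,219,108.00.
DCL = contribution ÷ (EBIT − I) = £14,254,008.00 ÷ £2,219,108.00 = 6.4233.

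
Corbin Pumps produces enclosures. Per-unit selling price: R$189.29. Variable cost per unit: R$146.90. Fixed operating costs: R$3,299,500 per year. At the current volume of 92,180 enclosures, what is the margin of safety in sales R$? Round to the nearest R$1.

R$2,715,033

Unit CM = price − variable cost = R$189.29 − R$146.90 = R$42.39. Break-even units = R$3,299,500 ÷ R$42.39 = 77,836.75; break-even revenue = 77,836.75 × R$189.29 = R$14,733,719.16.
Actual sales revenue = 92,180 × R$189.29 = R$17,448,752.20.
Margin of safety = R$17,448,752.20 − R$14,733,719.16 = R$2,715,033.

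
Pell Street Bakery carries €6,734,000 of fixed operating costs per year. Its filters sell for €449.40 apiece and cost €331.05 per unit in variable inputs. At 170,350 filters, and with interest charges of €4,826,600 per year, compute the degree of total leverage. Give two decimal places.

Contribution at this volume is 170,350 × €118.35 = €20,160,922.50.
Subtracting fixed costs: EBIT = €20,160,922.50 − €6,734,000 = €13,426,922.50. Interest = €4,826,600.00.
DOL = €20,160,922.50 ÷ €13,426,922.50 = 1.5015; DFL = €13,426,922.50 ÷ €8,600,322.50 = 1.5612.
DCL = DOL × DFL = 1.5015 × 1.5612 = 2.3441.

2.34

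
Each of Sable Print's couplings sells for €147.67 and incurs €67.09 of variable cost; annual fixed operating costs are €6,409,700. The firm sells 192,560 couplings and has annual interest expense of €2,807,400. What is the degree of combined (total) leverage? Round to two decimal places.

2.46

Total contribution margin = 192,560 × €80.58 = €15,516,484.80.
Operating income = contribution − fixed costs = €15,516,484.80 − €6,409,700 = €9,106,784.80. Interest = €2,807,400.00, so EBIT − I = €6,299,384.80.
Degree of total leverage = total CM / (EBIT − interest) = €15,516,484.80 / €6,299,384.80 = 2.4632.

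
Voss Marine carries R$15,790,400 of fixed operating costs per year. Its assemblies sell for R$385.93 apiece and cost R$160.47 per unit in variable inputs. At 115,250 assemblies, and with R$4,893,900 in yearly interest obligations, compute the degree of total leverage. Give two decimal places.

Contribution at this volume is 115,250 × R$225.46 = R$25,984,265.00.
Operating income = contribution − fixed costs = R$25,984,265.00 − R$15,790,400 = R$10,193,865.00. Interest = R$4,893,900.00, so EBIT − I = R$5,299,965.00.
Degree of total leverage = total CM / (EBIT − interest) = R$25,984,265.00 / R$5,299,965.00 = 4.9027.

4.90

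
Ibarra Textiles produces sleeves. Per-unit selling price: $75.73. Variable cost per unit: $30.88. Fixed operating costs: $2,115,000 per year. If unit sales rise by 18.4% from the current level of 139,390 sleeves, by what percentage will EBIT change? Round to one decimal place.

At 139,390 units, contribution = 139,390 × $44.85 = $6,251,641.50.
Operating income = contribution − fixed costs = $6,251,641.50 − $2,115,000 = $4,136,641.50.
So DOL = total CM / EBIT = $6,251,641.50 / $4,136,641.50 = 1.5113.
%ΔEBIT = DOL × %ΔSales = 1.5113 × +18.4% = +27.8%.

+27.8%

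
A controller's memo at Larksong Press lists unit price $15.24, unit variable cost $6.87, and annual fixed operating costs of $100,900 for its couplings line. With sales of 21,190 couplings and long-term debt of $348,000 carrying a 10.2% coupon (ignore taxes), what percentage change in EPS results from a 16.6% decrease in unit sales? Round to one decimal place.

Total contribution margin = 21,190 × $8.37 = $177,360.30.
EBIT = $177,360.30 − $100,900 = $76,460.30.
Interest = $35,496.00, so EBIT − I = $40,964.30.
DCL = total CM / (EBIT − I) = $177,360.30 / $40,964.30 = 4.3296.
%ΔEPS = DCL × %ΔSales = 4.3296 × -16.6% = -71.9%.

-71.9%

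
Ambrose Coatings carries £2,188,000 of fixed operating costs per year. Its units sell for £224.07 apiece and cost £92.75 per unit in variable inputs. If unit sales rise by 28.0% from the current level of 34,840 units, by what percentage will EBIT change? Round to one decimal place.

Total contribution margin = 34,840 × £131.32 = £4,575,188.80.
Subtracting fixed costs: EBIT = £4,575,188.80 − £2,188,000 = £2,387,188.80.
Degree of operating leverage = £4,575,188.80 / £2,387,188.80 = 1.9166.
Operating income changes by 1.9166 × +28.0% = +53.7%.

+53.7%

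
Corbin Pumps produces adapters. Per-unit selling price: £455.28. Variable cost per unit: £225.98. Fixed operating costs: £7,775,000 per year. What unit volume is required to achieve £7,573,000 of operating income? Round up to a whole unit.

66,935 adapters

Contribution margin per unit = £455.28 − £225.98 = £229.30.
Units = (FC + target) / CM = (£7,775,000 + £7,573,000) / £229.30 = 66,934.15, so 66,935 adapters.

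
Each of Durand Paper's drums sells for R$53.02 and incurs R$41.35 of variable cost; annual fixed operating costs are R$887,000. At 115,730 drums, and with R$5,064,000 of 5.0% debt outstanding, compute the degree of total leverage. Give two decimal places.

Total contribution margin = 115,730 × R$11.67 = R$1,350,569.10.
EBIT = R$1,350,569.10 − R$887,000 = R$463,569.10. Interest = R$253,200.00.
DOL = R$1,350,569.10 ÷ R$463,569.10 = 2.9134; DFL = R$463,569.10 ÷ R$210,369.10 = 2.2036.
DCL = DOL × DFL = 2.9134 × 2.2036 = 6.4200.

6.42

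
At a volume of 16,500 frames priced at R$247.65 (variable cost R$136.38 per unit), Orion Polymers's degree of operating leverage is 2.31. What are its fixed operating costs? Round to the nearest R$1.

Total contribution margin = 16,500 × R$111.27 = R$1,835,955.00.
Since DOL = CM ÷ EBIT, EBIT = R$1,835,955.00 ÷ 2.31 = R$794,785.71.
And FC = contribution − EBIT = R$1,835,955.00 − R$794,785.71 = R$1,041,169.

R$1,041,169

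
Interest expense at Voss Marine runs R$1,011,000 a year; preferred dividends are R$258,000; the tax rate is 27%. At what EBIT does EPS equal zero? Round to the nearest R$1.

R$1,364,425

Preferred dividends are paid after tax, so their pre-tax equivalent is R$258,000 ÷ (1 − 0.27) = R$353,424.66.
Financial break-even EBIT = interest + D_p ÷ (1 − t) = R$1,011,000 + R$353,424.66 = R$1,364,424.66.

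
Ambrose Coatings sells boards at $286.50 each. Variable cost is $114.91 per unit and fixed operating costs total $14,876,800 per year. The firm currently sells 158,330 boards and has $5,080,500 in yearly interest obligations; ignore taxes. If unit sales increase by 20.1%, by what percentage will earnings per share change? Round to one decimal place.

+75.7%

Contribution at this volume is 158,330 × $171.59 = $27,167,844.70.
Operating income = contribution − fixed costs = $27,167,844.70 − $14,876,800 = $12,291,044.70.
After interest of $5,080,500.00, pre-tax earnings = $7,210,544.70.
Degree of combined leverage = contribution ÷ (EBIT − I) = $27,167,844.70 ÷ $7,210,544.70 = 3.7678.
%ΔEPS = DCL × %ΔSales = 3.7678 × +20.1% = +75.7%.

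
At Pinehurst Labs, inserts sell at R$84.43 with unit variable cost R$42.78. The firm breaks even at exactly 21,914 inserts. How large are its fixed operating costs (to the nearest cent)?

R$912,718.10

Unit CM = price − variable cost = R$84.43 − R$42.78 = R$41.65.
Fixed costs = break-even units × CM = 21,914 × R$41.65 = R$912,718.10.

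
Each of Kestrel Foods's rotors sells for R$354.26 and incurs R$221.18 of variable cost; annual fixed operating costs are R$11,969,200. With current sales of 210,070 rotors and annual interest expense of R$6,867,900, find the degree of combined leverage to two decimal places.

3.07

Total contribution margin = 210,070 × R$133.08 = R$27,956,115.60.
Operating income = contribution − fixed costs = R$27,956,115.60 − R$11,969,200 = R$15,986,915.60. Interest = R$6,867,900.00.
DOL = R$27,956,115.60 ÷ R$15,986,915.60 = 1.7487; DFL = R$15,986,915.60 ÷ R$9,119,015.60 = 1.7531.
Combined leverage = 1.7487 × 1.7531 = 3.0656.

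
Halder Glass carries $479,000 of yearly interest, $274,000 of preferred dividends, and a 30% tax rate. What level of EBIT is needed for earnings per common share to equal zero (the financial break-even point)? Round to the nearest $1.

Preferred dividends are paid after tax, so their pre-tax equivalent is $274,000 ÷ (1 − 0.30) = $391,428.57.
EPS = 0 when EBIT covers interest plus the pre-tax preferred burden: $479,000 + $391,428.57 = $870,428.57.

$870,429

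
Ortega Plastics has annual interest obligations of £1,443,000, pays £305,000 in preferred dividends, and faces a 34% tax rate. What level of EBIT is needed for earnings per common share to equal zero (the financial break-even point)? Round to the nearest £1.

£1,905,121

Grossing the preferred dividend up to pre-tax terms: £305,000 / (1 − 0.34) = £462,121.21.
Financial break-even EBIT = interest + D_p ÷ (1 − t) = £1,443,000 + £462,121.21 = £1,905,121.21.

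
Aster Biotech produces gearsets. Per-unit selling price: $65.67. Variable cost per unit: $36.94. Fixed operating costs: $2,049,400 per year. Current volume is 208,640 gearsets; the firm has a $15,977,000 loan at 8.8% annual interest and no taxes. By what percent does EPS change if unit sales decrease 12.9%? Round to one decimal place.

Contribution at this volume is 208,640 × $28.73 = $5,994,227.20.
Subtracting fixed costs: EBIT = $5,994,227.20 − $2,049,400 = $3,944,827.20.
Interest = $1,405,976.00, so EBIT − I = $2,538,851.20.
DCL = total CM / (EBIT − I) = $5,994,227.20 / $2,538,851.20 = 2.3610.
EPS therefore changes by 2.3610 × (-12.9%) = -30.5%.

-30.5%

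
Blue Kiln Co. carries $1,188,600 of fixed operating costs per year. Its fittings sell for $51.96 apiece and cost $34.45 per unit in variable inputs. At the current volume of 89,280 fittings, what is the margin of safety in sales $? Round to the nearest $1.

$1,111,881

Contribution margin per unit = $51.96 − $34.45 = $17.51. Break-even units = $1,188,600 ÷ $17.51 = 67,881.21; break-even revenue = 67,881.21 × $51.96 = $3,527,107.71.
Current sales = 89,280 × $51.96 = $4,638,988.80.
Margin of safety = $4,638,988.80 − $3,527,107.71 = $1,111,881.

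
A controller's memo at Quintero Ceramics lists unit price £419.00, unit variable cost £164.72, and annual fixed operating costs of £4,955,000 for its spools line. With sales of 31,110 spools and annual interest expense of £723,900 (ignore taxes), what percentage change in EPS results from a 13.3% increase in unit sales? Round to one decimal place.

At 31,110 units, contribution = 31,110 × £254.28 = £7,910,650.80.
Subtracting fixed costs: EBIT = £7,910,650.80 − £4,955,000 = £2,955,650.80.
After interest of £723,900.00, pre-tax earnings = £2,231,750.80.
DCL = total CM / (EBIT − I) = £7,910,650.80 / £2,231,750.80 = 3.5446.
%ΔEPS = DCL × %ΔSales = 3.5446 × +13.3% = +47.1%.

+47.1%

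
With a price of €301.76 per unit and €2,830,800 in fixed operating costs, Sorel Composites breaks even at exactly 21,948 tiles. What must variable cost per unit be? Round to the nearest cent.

€172.78

Contribution per unit must be FC / Q = €2,830,800 / 21,948 = €128.9776.
Variable cost per unit = €301.76 − €128.9776 = €172.78.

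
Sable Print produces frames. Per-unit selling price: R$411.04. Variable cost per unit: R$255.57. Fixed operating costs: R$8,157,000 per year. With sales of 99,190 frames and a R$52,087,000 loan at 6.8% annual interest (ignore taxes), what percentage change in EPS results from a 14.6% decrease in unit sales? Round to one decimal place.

-60.5%

At 99,190 units, contribution = 99,190 × R$155.47 = R$15,421,069.30.
Operating income = contribution − fixed costs = R$15,421,069.30 − R$8,157,000 = R$7,264,069.30.
After interest of R$3,541,916.00, pre-tax earnings = R$3,722,153.30.
DCL = total CM / (EBIT − I) = R$15,421,069.30 / R$3,722,153.30 = 4.1431.
%ΔEPS = DCL × %ΔSales = 4.1431 × -14.6% = -60.5%.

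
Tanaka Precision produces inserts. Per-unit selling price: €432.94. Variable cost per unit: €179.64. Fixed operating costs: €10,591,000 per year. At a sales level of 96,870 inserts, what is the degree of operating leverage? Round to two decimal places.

1.76

Total contribution margin = 96,870 × €253.30 = €24,537,171.00.
Operating income = contribution − fixed costs = €24,537,171.00 − €10,591,000 = €13,946,171.00.
DOL = contribution ÷ EBIT = €24,537,171.00 ÷ €13,946,171.00 = 1.7594.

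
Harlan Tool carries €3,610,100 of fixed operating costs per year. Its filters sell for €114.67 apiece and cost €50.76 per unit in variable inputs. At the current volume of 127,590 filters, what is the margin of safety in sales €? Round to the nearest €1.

Unit CM = price − variable cost = €114.67 − €50.76 = €63.91. Break-even units = €3,610,100 ÷ €63.91 = 56,487.25; break-even revenue = 56,487.25 × €114.67 = €6,477,392.69.
Actual sales revenue = 127,590 × €114.67 = €14,630,745.30.
Margin of safety = €14,630,745.30 − €6,477,392.69 = €8,153,353.

€8,153,353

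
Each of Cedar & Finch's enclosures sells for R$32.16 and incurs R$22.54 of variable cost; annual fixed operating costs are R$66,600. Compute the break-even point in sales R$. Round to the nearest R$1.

R$222,646

Contribution margin per unit = R$32.16 − R$22.54 = R$9.62, a CM ratio of R$9.62 ÷ R$32.16 = 0.2991.
Break-even sales = FC ÷ CM ratio = R$66,600 × R$32.16 / R$9.62 = R$222,646.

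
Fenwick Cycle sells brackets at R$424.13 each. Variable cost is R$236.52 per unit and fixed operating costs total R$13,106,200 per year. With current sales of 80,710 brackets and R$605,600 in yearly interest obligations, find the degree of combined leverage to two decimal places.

Contribution at this volume is 80,710 × R$187.61 = R$15,142,003.10.
EBIT = R$15,142,003.10 − R$13,106,200 = R$2,035,803.10. Interest = R$605,600.00.
DOL = R$15,142,003.10 ÷ R$2,035,803.10 = 7.4379; DFL = R$2,035,803.10 ÷ R$1,430,203.10 = 1.4234.
DCL = DOL × DFL = 7.4379 × 1.4234 = 10.5871.

10.59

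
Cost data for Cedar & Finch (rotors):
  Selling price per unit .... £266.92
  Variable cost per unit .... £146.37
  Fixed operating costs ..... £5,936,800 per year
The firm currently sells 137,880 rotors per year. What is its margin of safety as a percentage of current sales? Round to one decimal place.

Unit CM = price − variable cost = £266.92 − £146.37 = £120.55. Break-even units = £5,936,800 ÷ £120.55 = 49,247.62; break-even revenue = 49,247.62 × £266.92 = £13,145,173.42.
Actual sales revenue = 137,880 × £266.92 = £36,802,929.60.
Margin of safety = (£36,802,929.60 − £13,145,173.42) ÷ £36,802,929.60 = 64.3%.

64.3%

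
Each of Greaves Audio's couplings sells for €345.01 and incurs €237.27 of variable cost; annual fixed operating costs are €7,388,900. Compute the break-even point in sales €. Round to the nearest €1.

CM per unit = €345.01 − €237.27 = €107.74; CM ratio = €107.74 / €345.01 = 0.3123.
Break-even sales = FC ÷ CM ratio = €7,388,900 × €345.01 / €107.74 = €23,661,077.

€23,661,077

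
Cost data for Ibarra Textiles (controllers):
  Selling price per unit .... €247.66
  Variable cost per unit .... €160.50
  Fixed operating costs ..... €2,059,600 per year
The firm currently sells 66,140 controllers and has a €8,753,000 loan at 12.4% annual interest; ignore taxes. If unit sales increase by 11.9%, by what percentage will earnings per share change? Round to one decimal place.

+26.2%

Total contribution margin = 66,140 × €87.16 = €5,764,762.40.
Operating income = contribution − fixed costs = €5,764,762.40 − €2,059,600 = €3,705,162.40.
Interest = €1,085,372.00, so EBIT − I = €2,619,790.40.
DCL = total CM / (EBIT − I) = €5,764,762.40 / €2,619,790.40 = 2.2005.
EPS therefore changes by 2.2005 × (+11.9%) = +26.2%.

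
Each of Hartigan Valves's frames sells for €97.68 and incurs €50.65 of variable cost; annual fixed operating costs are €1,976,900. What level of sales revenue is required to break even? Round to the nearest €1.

€4,105,966

Contribution margin per unit = €97.68 − €50.65 = €47.03, a CM ratio of €47.03 ÷ €97.68 = 0.4815.
Break-even sales = FC ÷ CM ratio = €1,976,900 × €97.68 / €47.03 = €4,105,966.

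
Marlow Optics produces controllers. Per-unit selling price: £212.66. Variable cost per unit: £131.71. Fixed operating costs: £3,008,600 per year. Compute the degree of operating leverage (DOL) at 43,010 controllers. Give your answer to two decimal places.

At 43,010 units, contribution = 43,010 × £80.95 = £3,481,659.50.
EBIT = £3,481,659.50 − £3,008,600 = £473,059.50.
So DOL = total CM / EBIT = £3,481,659.50 / £473,059.50 = 7.3599.

7.36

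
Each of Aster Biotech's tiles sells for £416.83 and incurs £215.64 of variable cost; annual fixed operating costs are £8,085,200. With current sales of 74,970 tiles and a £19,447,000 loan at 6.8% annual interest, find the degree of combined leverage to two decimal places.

2.66

At 74,970 units, contribution = 74,970 × £201.19 = £15,083,214.30.
EBIT = £15,083,214.30 − £8,085,200 = £6,998,014.30. Interest = £1,322,396.00, so EBIT − I = £5,675,618.30.
DCL = contribution ÷ (EBIT − I) = £15,083,214.30 ÷ £5,675,618.30 = 2.6575.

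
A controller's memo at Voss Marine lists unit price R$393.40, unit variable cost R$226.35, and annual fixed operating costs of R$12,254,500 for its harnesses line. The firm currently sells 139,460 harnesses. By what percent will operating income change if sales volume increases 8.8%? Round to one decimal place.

+18.6%

At 139,460 units, contribution = 139,460 × R$167.05 = R$23,296,793.00.
Subtracting fixed costs: EBIT = R$23,296,793.00 − R$12,254,500 = R$11,042,293.00.
DOL = contribution ÷ EBIT = R$23,296,793.00 ÷ R$11,042,293.00 = 2.1098.
So EBIT moves 2.1098 × (+8.8%) = +18.6%.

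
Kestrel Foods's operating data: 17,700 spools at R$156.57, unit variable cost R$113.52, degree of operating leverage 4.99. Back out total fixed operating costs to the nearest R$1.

R$609,283

At 17,700 units, contribution = 17,700 × R$43.05 = R$761,985.00.
DOL = contribution / EBIT, so EBIT = R$761,985.00 / 4.99 = R$152,702.40.
Fixed costs = CM − EBIT = R$761,985.00 − R$152,702.40 = R$609,283.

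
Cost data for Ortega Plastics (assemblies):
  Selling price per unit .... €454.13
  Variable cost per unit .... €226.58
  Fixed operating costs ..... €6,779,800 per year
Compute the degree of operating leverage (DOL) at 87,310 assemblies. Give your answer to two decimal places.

1.52

At 87,310 units, contribution = 87,310 × €227.55 = €19,867,390.50.
Operating income = contribution − fixed costs = €19,867,390.50 − €6,779,800 = €13,087,590.50.
DOL = contribution ÷ EBIT = €19,867,390.50 ÷ €13,087,590.50 = 1.5180.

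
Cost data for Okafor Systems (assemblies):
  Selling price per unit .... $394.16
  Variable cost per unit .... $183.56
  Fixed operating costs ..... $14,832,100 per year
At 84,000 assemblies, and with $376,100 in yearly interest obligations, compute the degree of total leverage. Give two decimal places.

7.13

At 84,000 units, contribution = 84,000 × $210.60 = $17,690,400.00.
Subtracting fixed costs: EBIT = $17,690,400.00 − $14,832,100 = $2,858,300.00. Interest = $376,100.00.
DOL = $17,690,400.00 ÷ $2,858,300.00 = 6.1891; DFL = $2,858,300.00 ÷ $2,482,200.00 = 1.1515.
Combined leverage = 6.1891 × 1.1515 = 7.1267.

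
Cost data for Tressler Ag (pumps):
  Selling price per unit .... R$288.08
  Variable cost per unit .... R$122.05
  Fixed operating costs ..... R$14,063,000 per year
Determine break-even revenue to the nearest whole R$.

R$24,400,825

Contribution margin per unit = R$288.08 − R$122.05 = R$166.03, a CM ratio of R$166.03 ÷ R$288.08 = 0.5763.
Break-even sales = FC ÷ CM ratio = R$14,063,000 × R$288.08 / R$166.03 = R$24,400,825.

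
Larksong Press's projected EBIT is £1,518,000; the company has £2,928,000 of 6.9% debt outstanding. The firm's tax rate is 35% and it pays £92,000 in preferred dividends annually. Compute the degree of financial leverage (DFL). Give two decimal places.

1.29

Interest = £202,032.00.
Preferred dividends grossed up pre-tax: £92,000 / (1 − 0.35) = £141,538.46.
DFL = EBIT ÷ [EBIT − I − D_p/(1−t)] = £1,518,000 ÷ [£1,518,000 − £202,032.00 − £141,538.46] = £1,518,000 ÷ £1,174,429.54 = 1.2925.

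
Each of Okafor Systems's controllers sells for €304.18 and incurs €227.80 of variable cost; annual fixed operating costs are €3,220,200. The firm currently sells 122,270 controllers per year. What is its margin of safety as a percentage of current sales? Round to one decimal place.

65.5%

Each unit contributes €304.18 − €227.80 = €76.38. Break-even units = €3,220,200 ÷ €76.38 = 42,160.25; break-even revenue = 42,160.25 × €304.18 = €12,824,305.26.
Current sales = 122,270 × €304.18 = €37,192,088.60.
Margin of safety = (€37,192,088.60 − €12,824,305.26) ÷ €37,192,088.60 = 65.5%.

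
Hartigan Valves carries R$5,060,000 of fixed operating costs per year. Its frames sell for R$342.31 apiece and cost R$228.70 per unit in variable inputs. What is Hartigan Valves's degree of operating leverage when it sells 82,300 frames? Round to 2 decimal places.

At 82,300 units, contribution = 82,300 × R$113.61 = R$9,350,103.00.
Operating income = contribution − fixed costs = R$9,350,103.00 − R$5,060,000 = R$4,290,103.00.
So DOL = total CM / EBIT = R$9,350,103.00 / R$4,290,103.00 = 2.1795.

2.18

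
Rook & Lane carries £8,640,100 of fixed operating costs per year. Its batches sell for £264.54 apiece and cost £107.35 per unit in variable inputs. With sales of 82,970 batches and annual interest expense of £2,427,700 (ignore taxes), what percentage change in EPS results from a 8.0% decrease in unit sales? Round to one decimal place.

Total contribution margin = 82,970 × £157.19 = £13,042,054.30.
Subtracting fixed costs: EBIT = £13,042,054.30 − £8,640,100 = £4,401,954.30.
After interest of £2,427,700.00, pre-tax earnings = £1,974,254.30.
DCL = total CM / (EBIT − I) = £13,042,054.30 / £1,974,254.30 = 6.6061.
%ΔEPS = DCL × %ΔSales = 6.6061 × -8.0% = -52.8%.

-52.8%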